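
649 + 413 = 1062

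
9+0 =9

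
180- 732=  - 552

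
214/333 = 214/333= 0.64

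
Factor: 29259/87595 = 3^2*5^(-1)*3251^1 * 17519^(- 1 )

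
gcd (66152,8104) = 8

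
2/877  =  2/877= 0.00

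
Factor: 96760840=2^3*5^1*11^1*219911^1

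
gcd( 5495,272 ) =1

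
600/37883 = 600/37883 = 0.02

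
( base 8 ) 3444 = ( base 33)1md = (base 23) 3ab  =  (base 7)5221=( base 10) 1828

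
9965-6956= 3009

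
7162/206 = 3581/103 = 34.77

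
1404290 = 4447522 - 3043232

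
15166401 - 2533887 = 12632514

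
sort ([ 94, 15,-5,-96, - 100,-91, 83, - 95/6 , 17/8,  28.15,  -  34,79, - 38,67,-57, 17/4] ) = [ - 100, - 96, - 91, - 57, - 38, - 34 , - 95/6, - 5,17/8, 17/4, 15, 28.15,  67,  79, 83,  94]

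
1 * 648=648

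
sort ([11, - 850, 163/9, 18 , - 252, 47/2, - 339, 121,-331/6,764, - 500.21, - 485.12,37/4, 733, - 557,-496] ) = [ - 850, - 557, - 500.21, - 496, - 485.12,-339, - 252,-331/6, 37/4,11,18, 163/9,47/2,121, 733, 764 ]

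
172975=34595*5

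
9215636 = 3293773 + 5921863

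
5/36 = 5/36 = 0.14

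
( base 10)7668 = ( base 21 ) h83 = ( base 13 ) 364b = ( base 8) 16764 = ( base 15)2413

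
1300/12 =108 + 1/3 = 108.33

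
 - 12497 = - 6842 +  - 5655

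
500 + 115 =615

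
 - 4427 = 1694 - 6121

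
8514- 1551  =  6963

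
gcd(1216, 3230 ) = 38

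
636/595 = 1 + 41/595 = 1.07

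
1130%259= 94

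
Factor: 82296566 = 2^1*11^1*1471^1*2543^1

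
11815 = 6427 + 5388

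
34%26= 8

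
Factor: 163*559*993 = 90479181 = 3^1* 13^1*43^1*163^1*331^1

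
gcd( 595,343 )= 7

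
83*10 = 830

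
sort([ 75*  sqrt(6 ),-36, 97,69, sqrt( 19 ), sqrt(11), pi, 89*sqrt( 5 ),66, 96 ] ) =[ - 36, pi,sqrt (11 ), sqrt(19 ) , 66, 69,96,  97, 75 * sqrt(6 ), 89*sqrt( 5) ] 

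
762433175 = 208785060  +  553648115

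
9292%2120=812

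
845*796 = 672620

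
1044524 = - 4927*( - 212 ) 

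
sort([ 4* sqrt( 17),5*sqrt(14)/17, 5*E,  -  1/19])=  [ - 1/19, 5 * sqrt( 14) /17 , 5*E,4*sqrt ( 17)]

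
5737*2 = 11474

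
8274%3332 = 1610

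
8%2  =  0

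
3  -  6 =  - 3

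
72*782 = 56304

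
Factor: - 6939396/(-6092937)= 771044/676993 = 2^2 * 53^1*3637^1*676993^( - 1 )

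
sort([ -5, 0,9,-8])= [ - 8, - 5, 0,9]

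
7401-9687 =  - 2286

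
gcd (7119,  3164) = 791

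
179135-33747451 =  -33568316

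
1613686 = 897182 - - 716504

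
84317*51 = 4300167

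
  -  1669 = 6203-7872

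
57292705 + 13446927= 70739632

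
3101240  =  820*3782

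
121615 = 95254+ 26361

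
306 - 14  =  292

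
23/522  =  23/522 = 0.04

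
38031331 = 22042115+15989216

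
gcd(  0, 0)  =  0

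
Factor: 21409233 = 3^1*151^1*167^1*283^1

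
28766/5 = 28766/5 = 5753.20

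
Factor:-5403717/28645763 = -3^2 * 11^1*1279^(-1 )*22397^(-1) * 54583^1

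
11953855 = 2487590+9466265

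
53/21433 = 53/21433 = 0.00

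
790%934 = 790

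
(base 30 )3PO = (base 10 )3474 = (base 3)11202200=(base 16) D92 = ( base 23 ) 6D1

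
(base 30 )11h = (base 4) 32303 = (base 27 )182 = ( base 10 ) 947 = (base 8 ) 1663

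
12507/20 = 625 + 7/20 = 625.35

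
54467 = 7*7781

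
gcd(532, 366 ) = 2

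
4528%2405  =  2123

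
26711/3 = 8903+2/3  =  8903.67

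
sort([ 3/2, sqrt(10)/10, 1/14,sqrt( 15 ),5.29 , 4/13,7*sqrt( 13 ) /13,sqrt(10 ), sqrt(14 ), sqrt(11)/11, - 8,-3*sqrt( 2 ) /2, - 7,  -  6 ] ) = [ - 8, - 7,-6, - 3*sqrt( 2)/2,1/14,sqrt ( 11)/11, 4/13,sqrt( 10 ) /10,3/2,7*sqrt( 13 )/13,sqrt(10),sqrt( 14),sqrt(15 ), 5.29]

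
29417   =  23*1279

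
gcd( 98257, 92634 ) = 1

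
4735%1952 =831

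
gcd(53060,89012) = 28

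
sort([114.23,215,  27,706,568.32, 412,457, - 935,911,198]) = [ - 935,27,114.23,198, 215 , 412,457,568.32,706,  911]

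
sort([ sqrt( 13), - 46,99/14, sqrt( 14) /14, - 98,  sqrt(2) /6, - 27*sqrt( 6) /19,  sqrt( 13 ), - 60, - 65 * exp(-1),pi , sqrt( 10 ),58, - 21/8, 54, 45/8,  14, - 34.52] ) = [ - 98, - 60, - 46, - 34.52, - 65 * exp(-1), -27*sqrt(6)/19, - 21/8, sqrt( 2)/6,  sqrt (14 )/14,pi, sqrt( 10), sqrt(  13) , sqrt( 13),45/8,99/14,14,  54,58] 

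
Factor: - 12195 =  - 3^2*5^1*271^1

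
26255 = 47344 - 21089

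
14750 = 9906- -4844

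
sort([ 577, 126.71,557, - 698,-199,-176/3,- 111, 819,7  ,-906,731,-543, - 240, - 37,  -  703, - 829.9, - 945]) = [ - 945,-906,-829.9,-703, - 698, - 543, - 240, - 199,  -  111, - 176/3, -37, 7, 126.71, 557,577 , 731,819]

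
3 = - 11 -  -14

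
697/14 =49+11/14 = 49.79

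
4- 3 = 1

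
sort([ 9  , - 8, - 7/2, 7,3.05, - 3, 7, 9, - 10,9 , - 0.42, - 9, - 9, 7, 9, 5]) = [ - 10, - 9,-9, - 8, - 7/2, - 3 , - 0.42, 3.05,5,7,  7, 7,9, 9, 9, 9]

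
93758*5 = 468790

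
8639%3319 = 2001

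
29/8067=29/8067 = 0.00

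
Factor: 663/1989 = 3^( - 1)  =  1/3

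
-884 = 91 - 975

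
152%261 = 152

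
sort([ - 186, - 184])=[ - 186, - 184 ] 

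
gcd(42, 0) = 42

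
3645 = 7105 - 3460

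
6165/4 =1541+1/4 = 1541.25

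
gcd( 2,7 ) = 1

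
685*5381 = 3685985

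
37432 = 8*4679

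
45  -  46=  - 1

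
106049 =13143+92906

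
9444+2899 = 12343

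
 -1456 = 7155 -8611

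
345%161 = 23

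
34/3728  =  17/1864 =0.01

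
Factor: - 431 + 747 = 316 = 2^2*79^1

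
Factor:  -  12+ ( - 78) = -90 = - 2^1 * 3^2*5^1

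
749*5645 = 4228105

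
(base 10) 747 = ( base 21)1ec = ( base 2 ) 1011101011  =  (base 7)2115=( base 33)ml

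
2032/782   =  2 + 234/391 = 2.60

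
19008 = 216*88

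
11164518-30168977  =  -19004459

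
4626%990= 666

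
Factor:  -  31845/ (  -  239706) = 55/414 = 2^( - 1)*3^( - 2 )*5^1 * 11^1*23^( - 1)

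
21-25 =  - 4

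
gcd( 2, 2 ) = 2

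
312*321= 100152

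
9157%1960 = 1317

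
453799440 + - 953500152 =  - 499700712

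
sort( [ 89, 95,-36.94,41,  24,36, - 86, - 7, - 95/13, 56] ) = [ - 86, - 36.94,-95/13  ,  -  7,  24 , 36,41,56, 89,  95]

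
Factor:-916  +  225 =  - 691^1 = - 691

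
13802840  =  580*23798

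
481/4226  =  481/4226 = 0.11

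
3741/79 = 3741/79  =  47.35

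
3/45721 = 3/45721 = 0.00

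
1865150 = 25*74606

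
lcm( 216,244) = 13176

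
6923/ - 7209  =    -  6923/7209 = - 0.96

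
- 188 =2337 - 2525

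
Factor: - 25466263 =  - 29^1*878147^1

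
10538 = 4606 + 5932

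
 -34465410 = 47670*( - 723)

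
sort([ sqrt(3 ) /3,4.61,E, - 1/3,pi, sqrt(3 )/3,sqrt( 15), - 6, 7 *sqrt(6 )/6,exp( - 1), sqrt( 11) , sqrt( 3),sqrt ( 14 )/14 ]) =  [ - 6 , - 1/3,sqrt ( 14 ) /14,  exp( - 1 ), sqrt( 3 )/3, sqrt( 3 )/3, sqrt( 3 ),  E, 7*sqrt(6 )/6,pi, sqrt( 11 ),sqrt ( 15),4.61 ]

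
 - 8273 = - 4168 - 4105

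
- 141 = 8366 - 8507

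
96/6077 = 96/6077 = 0.02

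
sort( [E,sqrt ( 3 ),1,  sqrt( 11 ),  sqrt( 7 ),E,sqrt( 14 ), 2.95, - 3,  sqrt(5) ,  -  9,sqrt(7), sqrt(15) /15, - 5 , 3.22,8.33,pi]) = [ - 9, - 5, - 3 , sqrt (15)/15 , 1, sqrt( 3), sqrt(5),  sqrt (7),sqrt( 7),E, E, 2.95,pi,  3.22,sqrt(11),sqrt( 14), 8.33]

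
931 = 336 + 595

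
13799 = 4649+9150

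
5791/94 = 61 + 57/94 = 61.61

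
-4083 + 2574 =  - 1509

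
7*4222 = 29554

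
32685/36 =10895/12 = 907.92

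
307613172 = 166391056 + 141222116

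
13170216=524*25134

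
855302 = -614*(  -  1393 )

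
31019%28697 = 2322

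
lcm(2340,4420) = 39780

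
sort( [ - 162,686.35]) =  [  -  162, 686.35 ]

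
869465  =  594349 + 275116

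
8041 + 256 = 8297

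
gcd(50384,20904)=536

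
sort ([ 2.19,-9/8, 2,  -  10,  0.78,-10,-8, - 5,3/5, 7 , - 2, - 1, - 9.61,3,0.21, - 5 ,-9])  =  [ - 10,-10, - 9.61,-9, - 8,-5, - 5, - 2, - 9/8, - 1, 0.21, 3/5,  0.78, 2,2.19,3, 7]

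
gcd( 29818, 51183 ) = 1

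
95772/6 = 15962 = 15962.00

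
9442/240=39+41/120 = 39.34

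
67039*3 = 201117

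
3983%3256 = 727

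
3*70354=211062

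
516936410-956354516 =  - 439418106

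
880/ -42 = - 440/21 =- 20.95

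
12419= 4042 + 8377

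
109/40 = 2 + 29/40 = 2.73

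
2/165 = 2/165 = 0.01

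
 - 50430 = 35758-86188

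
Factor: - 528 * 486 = -256608 = - 2^5*3^6*11^1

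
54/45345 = 18/15115 = 0.00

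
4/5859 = 4/5859 = 0.00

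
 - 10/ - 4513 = 10/4513 = 0.00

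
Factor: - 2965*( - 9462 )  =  2^1 * 3^1*5^1*19^1*83^1*593^1 = 28054830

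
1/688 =1/688 = 0.00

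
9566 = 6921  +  2645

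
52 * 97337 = 5061524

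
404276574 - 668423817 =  - 264147243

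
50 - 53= - 3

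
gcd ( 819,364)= 91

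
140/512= 35/128=0.27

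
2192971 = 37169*59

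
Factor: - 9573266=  - 2^1 * 4786633^1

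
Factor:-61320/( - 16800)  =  73/20 = 2^(-2)*5^(-1)*73^1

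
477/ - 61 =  - 8 + 11/61 = - 7.82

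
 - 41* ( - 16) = 656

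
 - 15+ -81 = -96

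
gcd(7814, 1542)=2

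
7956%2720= 2516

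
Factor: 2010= 2^1*3^1*5^1*67^1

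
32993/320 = 32993/320 = 103.10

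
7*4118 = 28826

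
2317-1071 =1246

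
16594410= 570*29113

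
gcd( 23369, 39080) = 1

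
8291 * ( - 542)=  - 4493722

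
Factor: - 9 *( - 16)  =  2^4 * 3^2 = 144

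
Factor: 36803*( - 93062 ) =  - 2^1*13^1*19^2*31^1  *79^1*149^1 = - 3424960786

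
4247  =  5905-1658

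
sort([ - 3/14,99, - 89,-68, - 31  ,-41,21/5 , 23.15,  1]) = [ - 89, - 68,-41, - 31,-3/14,  1,21/5,23.15,99] 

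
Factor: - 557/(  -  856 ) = 2^(-3)*107^( - 1) * 557^1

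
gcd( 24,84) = 12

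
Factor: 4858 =2^1*7^1*347^1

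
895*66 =59070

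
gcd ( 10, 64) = 2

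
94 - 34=60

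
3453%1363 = 727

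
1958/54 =979/27 = 36.26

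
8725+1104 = 9829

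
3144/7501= 3144/7501 =0.42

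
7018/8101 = 7018/8101 = 0.87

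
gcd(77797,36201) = 1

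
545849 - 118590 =427259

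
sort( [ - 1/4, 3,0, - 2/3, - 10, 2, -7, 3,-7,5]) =[ - 10, - 7,-7,-2/3 ,-1/4, 0, 2, 3,  3,5]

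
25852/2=12926= 12926.00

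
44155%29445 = 14710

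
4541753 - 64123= 4477630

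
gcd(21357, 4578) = 21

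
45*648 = 29160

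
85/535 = 17/107 = 0.16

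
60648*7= 424536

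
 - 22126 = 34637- 56763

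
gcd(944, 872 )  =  8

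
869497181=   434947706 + 434549475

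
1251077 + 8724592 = 9975669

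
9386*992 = 9310912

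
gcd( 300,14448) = 12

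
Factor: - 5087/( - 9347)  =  13^(-1)*719^(-1 ) *5087^1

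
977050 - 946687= 30363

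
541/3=541/3 = 180.33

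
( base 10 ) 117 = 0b1110101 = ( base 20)5H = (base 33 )3i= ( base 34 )3f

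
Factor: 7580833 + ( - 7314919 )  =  2^1*3^2*11^1 * 17^1*79^1 =265914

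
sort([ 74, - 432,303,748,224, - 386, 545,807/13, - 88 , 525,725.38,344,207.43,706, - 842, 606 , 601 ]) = [ - 842, - 432, - 386, - 88,807/13,74,207.43, 224 , 303,  344,  525,545 , 601,606,706,725.38 , 748]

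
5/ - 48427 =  - 5/48427 =- 0.00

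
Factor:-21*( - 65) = 3^1*5^1*7^1*13^1 = 1365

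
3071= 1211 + 1860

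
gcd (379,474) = 1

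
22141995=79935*277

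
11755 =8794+2961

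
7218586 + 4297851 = 11516437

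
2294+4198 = 6492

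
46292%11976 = 10364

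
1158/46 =579/23 = 25.17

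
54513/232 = 234 + 225/232 = 234.97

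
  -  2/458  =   - 1+ 228/229 = - 0.00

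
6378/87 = 73 + 9/29=73.31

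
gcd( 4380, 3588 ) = 12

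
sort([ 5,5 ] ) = [ 5,5]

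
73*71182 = 5196286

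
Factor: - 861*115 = -99015=-3^1*5^1*7^1 * 23^1*41^1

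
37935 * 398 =15098130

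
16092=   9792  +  6300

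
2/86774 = 1/43387 = 0.00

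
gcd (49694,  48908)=2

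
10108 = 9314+794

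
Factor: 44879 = 44879^1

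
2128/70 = 30+ 2/5  =  30.40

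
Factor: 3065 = 5^1*613^1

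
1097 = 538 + 559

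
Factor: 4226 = 2^1*2113^1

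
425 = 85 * 5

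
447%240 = 207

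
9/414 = 1/46 =0.02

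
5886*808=4755888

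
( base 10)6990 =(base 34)61K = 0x1B4E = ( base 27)9FO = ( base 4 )1231032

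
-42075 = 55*( - 765 ) 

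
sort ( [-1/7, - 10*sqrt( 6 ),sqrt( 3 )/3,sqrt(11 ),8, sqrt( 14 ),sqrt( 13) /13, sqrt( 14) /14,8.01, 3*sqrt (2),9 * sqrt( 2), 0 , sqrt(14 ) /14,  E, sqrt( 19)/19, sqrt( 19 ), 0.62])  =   [ - 10*sqrt(6), - 1/7, 0, sqrt(19 ) /19,sqrt(  14 )/14, sqrt( 14)/14  ,  sqrt (13 ) /13, sqrt( 3 )/3,0.62,  E, sqrt( 11), sqrt ( 14),3*sqrt (2),sqrt( 19), 8, 8.01, 9*sqrt( 2 ) ] 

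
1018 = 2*509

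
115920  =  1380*84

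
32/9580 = 8/2395  =  0.00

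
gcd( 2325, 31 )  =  31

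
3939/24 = 1313/8 = 164.12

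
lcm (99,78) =2574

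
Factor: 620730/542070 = 363/317 = 3^1*11^2*317^( - 1 ) 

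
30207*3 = 90621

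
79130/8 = 9891+1/4 = 9891.25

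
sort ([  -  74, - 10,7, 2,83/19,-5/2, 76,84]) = [ - 74, - 10,-5/2,2,  83/19,7,76, 84 ]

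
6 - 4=2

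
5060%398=284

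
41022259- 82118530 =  - 41096271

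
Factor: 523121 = 97^1*5393^1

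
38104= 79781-41677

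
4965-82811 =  - 77846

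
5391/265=5391/265 = 20.34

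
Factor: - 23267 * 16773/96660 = -130085797/32220 =- 2^( - 2)*3^( - 2)*5^ (- 1)*53^1*179^( - 1) * 439^1 * 5591^1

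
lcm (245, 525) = 3675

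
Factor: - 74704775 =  - 5^2*2988191^1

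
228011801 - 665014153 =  - 437002352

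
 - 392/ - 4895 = 392/4895 = 0.08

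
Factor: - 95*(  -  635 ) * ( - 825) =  - 49768125  =  -  3^1 * 5^4*11^1 * 19^1*127^1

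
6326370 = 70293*90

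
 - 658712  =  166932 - 825644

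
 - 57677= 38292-95969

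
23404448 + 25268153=48672601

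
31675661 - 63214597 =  - 31538936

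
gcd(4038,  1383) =3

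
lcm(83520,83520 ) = 83520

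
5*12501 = 62505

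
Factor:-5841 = -3^2*11^1*59^1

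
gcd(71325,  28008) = 9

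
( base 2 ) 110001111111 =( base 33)2uv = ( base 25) 52o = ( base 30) 3GJ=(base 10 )3199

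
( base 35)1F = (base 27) 1N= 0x32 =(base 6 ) 122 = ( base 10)50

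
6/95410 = 3/47705 = 0.00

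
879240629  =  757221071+122019558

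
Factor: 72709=7^1* 13^1*17^1*47^1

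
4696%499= 205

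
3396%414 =84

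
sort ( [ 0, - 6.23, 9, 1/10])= [ - 6.23,  0,1/10 , 9 ] 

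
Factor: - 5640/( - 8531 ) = 2^3*3^1*5^1*19^ (-1)*47^1*449^(-1 ) 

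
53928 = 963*56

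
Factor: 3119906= 2^1*61^1 * 107^1*239^1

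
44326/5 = 44326/5 = 8865.20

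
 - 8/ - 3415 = 8/3415 = 0.00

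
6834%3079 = 676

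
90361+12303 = 102664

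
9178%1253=407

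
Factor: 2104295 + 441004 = 2545299 = 3^2*43^1*6577^1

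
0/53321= 0=0.00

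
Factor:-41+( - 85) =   -  126=- 2^1*3^2*7^1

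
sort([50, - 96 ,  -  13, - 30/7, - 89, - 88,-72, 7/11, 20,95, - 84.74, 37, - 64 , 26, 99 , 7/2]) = [ - 96, - 89, - 88,-84.74, - 72, - 64, - 13, - 30/7,7/11,  7/2,  20,26, 37,50, 95,  99] 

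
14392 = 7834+6558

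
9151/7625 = 1+ 1526/7625  =  1.20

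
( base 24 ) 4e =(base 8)156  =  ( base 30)3K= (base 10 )110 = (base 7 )215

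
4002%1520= 962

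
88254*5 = 441270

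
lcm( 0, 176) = 0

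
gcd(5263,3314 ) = 1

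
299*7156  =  2139644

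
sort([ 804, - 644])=[ - 644,804 ]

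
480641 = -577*( - 833)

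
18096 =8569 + 9527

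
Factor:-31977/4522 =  - 99/14 = - 2^( - 1)*3^2*7^(  -  1)*11^1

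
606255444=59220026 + 547035418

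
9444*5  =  47220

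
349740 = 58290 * 6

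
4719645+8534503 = 13254148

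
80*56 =4480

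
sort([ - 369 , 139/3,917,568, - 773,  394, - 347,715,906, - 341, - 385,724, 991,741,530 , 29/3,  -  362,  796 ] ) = [-773, -385, - 369, - 362, - 347, - 341 , 29/3,139/3, 394,530 , 568,715, 724,741  ,  796,  906,917,991 ] 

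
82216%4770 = 1126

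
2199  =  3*733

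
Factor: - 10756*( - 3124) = 2^4*11^1*71^1*2689^1 = 33601744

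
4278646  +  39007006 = 43285652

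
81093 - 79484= 1609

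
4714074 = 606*7779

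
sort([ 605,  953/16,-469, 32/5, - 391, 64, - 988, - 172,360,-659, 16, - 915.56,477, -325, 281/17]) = [  -  988, - 915.56,-659, - 469 ,- 391, - 325, - 172, 32/5,16,281/17, 953/16,  64,360,477, 605] 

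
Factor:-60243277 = - 5051^1 * 11927^1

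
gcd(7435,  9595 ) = 5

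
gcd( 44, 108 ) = 4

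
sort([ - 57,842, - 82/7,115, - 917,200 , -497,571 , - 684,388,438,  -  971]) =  [ - 971, - 917, - 684,-497,-57, - 82/7,  115, 200,388,438,571,842 ]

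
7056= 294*24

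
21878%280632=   21878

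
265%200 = 65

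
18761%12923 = 5838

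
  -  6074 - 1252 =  - 7326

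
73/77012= 73/77012 =0.00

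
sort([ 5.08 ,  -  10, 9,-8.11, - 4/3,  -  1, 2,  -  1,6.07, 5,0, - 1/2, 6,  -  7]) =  [  -  10, -8.11, - 7, - 4/3, - 1,-1, - 1/2, 0, 2, 5,5.08, 6, 6.07, 9 ] 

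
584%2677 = 584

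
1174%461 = 252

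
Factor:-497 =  -7^1*71^1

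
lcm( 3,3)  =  3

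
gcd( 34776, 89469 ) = 9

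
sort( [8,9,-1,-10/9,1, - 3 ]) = [ - 3, - 10/9, - 1,1,  8, 9 ]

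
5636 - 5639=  - 3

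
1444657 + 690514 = 2135171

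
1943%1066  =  877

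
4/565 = 4/565 =0.01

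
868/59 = 14 + 42/59= 14.71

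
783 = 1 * 783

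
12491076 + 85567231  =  98058307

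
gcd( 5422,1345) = 1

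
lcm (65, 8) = 520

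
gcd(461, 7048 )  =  1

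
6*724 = 4344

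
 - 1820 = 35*( - 52)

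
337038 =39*8642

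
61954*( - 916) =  - 56749864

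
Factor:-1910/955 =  -2^1 = - 2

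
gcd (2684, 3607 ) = 1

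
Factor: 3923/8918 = 2^( - 1 ) * 7^(-3)*13^( -1 )*3923^1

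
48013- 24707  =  23306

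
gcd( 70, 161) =7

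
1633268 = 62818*26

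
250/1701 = 250/1701  =  0.15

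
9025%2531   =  1432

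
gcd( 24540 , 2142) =6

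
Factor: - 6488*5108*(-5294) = 2^6*811^1*1277^1*2647^1 = 175446886976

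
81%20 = 1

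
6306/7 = 900 + 6/7 = 900.86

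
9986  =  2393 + 7593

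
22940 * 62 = 1422280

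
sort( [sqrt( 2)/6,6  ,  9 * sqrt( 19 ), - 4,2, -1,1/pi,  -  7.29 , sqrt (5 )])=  [-7.29, - 4 , - 1,sqrt( 2) /6, 1/pi,2,sqrt( 5 ), 6,9*sqrt ( 19 ) ] 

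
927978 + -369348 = 558630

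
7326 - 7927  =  - 601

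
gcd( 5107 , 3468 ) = 1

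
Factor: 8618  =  2^1*31^1*139^1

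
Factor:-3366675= - 3^2*5^2 * 13^1*1151^1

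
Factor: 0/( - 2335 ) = 0 = 0^1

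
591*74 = 43734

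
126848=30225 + 96623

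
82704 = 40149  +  42555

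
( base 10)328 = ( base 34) 9m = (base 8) 510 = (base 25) d3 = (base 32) a8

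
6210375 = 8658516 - 2448141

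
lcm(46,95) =4370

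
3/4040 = 3/4040 = 0.00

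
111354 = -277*( - 402 )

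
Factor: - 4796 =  - 2^2 * 11^1*109^1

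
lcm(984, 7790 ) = 93480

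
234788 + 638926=873714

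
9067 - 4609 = 4458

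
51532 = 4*12883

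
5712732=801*7132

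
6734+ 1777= 8511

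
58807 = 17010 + 41797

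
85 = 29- - 56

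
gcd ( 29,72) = 1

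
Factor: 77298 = 2^1*3^1*13^1 * 991^1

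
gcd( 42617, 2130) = 1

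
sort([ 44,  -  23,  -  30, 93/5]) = [ - 30, - 23,93/5 , 44]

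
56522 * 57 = 3221754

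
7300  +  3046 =10346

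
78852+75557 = 154409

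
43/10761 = 43/10761 = 0.00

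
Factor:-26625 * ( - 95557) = 2544205125 = 3^1*5^3*7^1 *11^1*17^1* 71^1*73^1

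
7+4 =11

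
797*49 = 39053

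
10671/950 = 10671/950 = 11.23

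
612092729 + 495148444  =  1107241173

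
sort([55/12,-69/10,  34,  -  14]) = [-14,-69/10 , 55/12,34]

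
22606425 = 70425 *321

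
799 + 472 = 1271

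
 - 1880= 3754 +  - 5634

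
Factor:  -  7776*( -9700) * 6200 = 2^10*3^5*5^4 * 31^1 * 97^1 = 467648640000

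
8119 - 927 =7192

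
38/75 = 38/75  =  0.51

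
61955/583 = 61955/583 = 106.27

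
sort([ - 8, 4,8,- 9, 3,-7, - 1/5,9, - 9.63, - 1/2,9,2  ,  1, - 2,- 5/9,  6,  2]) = [ - 9.63, - 9,-8,-7, - 2, - 5/9,-1/2,-1/5,1, 2, 2 , 3  ,  4,6,8,  9, 9]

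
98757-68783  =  29974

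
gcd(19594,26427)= 1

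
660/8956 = 165/2239 = 0.07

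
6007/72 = 83 + 31/72 = 83.43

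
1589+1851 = 3440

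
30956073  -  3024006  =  27932067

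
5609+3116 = 8725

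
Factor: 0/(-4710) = 0^1 = 0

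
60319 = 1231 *49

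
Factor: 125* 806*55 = 5541250 = 2^1 * 5^4*11^1*  13^1 * 31^1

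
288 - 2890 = - 2602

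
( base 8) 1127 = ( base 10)599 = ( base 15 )29e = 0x257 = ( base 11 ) 4A5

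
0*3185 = 0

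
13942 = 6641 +7301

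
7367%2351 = 314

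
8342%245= 12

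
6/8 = 3/4 = 0.75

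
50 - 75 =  - 25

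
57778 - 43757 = 14021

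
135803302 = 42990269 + 92813033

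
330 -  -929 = 1259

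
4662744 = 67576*69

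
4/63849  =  4/63849 = 0.00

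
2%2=0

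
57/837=19/279= 0.07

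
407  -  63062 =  - 62655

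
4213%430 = 343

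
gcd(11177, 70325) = 1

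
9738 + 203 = 9941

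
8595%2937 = 2721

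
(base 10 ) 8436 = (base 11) 637a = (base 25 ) DCB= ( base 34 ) 7A4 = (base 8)20364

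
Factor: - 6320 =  - 2^4*5^1*79^1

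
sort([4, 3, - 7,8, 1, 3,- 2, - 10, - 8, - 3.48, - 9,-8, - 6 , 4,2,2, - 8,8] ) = [ - 10, - 9, -8, - 8, - 8,  -  7 ,-6,-3.48,-2,1,2,2, 3,3,4,4 , 8 , 8 ]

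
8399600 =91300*92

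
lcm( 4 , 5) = 20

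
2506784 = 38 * 65968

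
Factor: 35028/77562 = 2^1*7^1*31^ (-1) = 14/31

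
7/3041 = 7/3041=0.00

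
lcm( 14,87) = 1218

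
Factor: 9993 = 3^1 * 3331^1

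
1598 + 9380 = 10978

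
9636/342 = 28 + 10/57 = 28.18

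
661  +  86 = 747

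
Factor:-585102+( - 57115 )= - 642217 = - 642217^1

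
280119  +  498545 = 778664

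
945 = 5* 189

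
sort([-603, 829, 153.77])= [-603, 153.77, 829]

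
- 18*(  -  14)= 252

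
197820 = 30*6594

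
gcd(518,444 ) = 74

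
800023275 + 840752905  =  1640776180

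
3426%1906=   1520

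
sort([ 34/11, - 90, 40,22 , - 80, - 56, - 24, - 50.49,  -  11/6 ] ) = [-90, - 80,  -  56 ,-50.49,  -  24,-11/6,34/11, 22, 40 ]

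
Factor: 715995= 3^2*5^1*7^1*2273^1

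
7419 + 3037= 10456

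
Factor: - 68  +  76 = 2^3 = 8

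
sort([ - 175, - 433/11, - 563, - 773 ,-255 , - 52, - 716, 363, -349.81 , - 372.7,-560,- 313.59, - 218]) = [ - 773, - 716,-563, - 560, - 372.7,  -  349.81, - 313.59, - 255 , - 218, - 175, - 52, - 433/11, 363]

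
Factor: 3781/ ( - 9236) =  - 2^( -2 )*19^1* 199^1*2309^(-1 )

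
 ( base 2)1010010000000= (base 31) 5e9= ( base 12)3054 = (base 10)5248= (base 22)aic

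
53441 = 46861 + 6580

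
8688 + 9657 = 18345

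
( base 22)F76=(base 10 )7420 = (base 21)gh7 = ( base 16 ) 1CFC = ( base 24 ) cl4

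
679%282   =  115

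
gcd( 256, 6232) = 8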